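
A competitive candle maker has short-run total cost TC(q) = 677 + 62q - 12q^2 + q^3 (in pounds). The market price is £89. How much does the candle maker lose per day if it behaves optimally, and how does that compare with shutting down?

AVC = 62 - 12q + q^2 has its minimum £26 at q = 6; price £89 clears that bar, so the firm operates.
MC = 62 - 24q + 3q^2. Setting P = MC and taking the root on the rising branch gives q* = 9.
TR = 89·9 = 801. TC = 677 + 315 = 992. Profit = 801 − 992 = -£191.
That loss of £191 beats the £677 the firm would lose by shutting down; producing recovers £486 of fixed cost.

Profit = -£191 at q = 9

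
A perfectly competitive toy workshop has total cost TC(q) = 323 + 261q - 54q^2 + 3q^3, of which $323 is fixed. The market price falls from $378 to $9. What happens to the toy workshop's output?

MC = 261 - 108q + 9q^2; the shutdown threshold is min AVC = $18 (at q = 9).
At P = $378 ≥ min AVC, set P = MC on the rising branch: q = 13.
At P = $9 < min AVC = $18, price no longer covers variable cost at any output, so the firm shuts down: q = 0.

Output falls from 13 to 0 (the firm shuts down)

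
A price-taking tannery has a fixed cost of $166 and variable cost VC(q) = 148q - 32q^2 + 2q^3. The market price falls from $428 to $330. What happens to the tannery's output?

AVC = 148 - 32q + 2q^2, minimized at q = 8 where min AVC = $20. MC = 148 - 64q + 6q^2.
With P = $428 above the shutdown price, P = MC gives q = 14.
At P = $330 ≥ min AVC, set P = MC: q = 13. The firm stays open but cuts output.

Output falls from 14 to 13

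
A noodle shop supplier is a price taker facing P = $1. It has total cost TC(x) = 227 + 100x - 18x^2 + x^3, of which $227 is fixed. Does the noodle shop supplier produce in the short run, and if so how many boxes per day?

Variable cost is VC = 100x - 18x^2 + x^3, so AVC = VC/x = 100 - 18x + x^2 and MC = dTC/dx = 100 - 36x + 3x^2.
The AVC parabola has its vertex at x = 18/2 = 9, where AVC = 100 - 18·9 + 9^2 = $19.
With P < min AVC ($1 < $19), every unit sold adds to the loss.
Best response: produce nothing and absorb the $227 fixed cost.

Shut down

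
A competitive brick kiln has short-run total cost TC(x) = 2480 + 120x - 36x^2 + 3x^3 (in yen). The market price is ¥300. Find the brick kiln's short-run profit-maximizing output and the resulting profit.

Profit = -¥80 at x = 10

AVC = 120 - 36x + 3x^2 has its minimum ¥12 at x = 6; price ¥300 clears that bar, so the firm operates.
MC = 120 - 72x + 9x^2. Setting P = MC and taking the root on the rising branch gives x* = 10.
TR = 300·10 = 3000. TC = 2480 + 600 = 3080. Profit = 3000 − 3080 = -¥80.
That loss of ¥80 beats the ¥2480 the firm would lose by shutting down; producing recovers ¥2400 of fixed cost.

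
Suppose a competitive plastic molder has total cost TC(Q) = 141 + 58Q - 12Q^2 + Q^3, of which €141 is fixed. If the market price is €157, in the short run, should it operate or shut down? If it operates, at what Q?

Produce at Q = 11

From TC, MC = TC'(Q) = 58 - 24Q + 3Q^2 and AVC = VC/Q = 58 - 12Q + Q^2.
AVC is minimized where dAVC/dQ = -12 + 2Q = 0, at Q = 6; min AVC = 58 - 12·6 + 6^2 = €22.
Since P = €157 ≥ min AVC = €22, price covers variable cost and the firm should produce.
Solving P = MC: -99 - 24Q + 3Q^2 = 0 ⇒ Q = -3 or 11. On the upward-sloping branch, Q* = 11.
Check: AVC at Q = 11 is €47 ≤ P, so revenue covers variable cost.
Profit = P·Q − TC = 157·11 − 658 = €1069.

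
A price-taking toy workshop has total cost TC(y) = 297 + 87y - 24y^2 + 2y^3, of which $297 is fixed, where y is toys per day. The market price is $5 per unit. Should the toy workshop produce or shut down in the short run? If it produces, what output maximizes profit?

Variable cost is VC = 87y - 24y^2 + 2y^3, so AVC = VC/y = 87 - 24y + 2y^2 and MC = dTC/dy = 87 - 48y + 6y^2.
AVC hits its minimum where MC = AVC, at y = 6, giving min AVC = 87 - 24·6 + 2·6^2 = $15.
With P < min AVC ($5 < $15), every unit sold adds to the loss.
Shutting down limits the loss to fixed cost, $297.

Shut down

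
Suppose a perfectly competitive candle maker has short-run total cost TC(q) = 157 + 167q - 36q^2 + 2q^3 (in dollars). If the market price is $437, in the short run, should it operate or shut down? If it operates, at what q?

From TC, MC = TC'(q) = 167 - 72q + 6q^2 and AVC = VC/q = 167 - 36q + 2q^2.
The AVC parabola has its vertex at q = 36/4 = 9, where AVC = 167 - 36·9 + 2·9^2 = $5.
Since P = $437 ≥ min AVC = $5, price covers variable cost and the firm should produce.
Solving P = MC: -270 - 72q + 6q^2 = 0 ⇒ q = -3 or 15. On the upward-sloping branch, q* = 15.
Check: AVC at q = 15 is $77 ≤ P, so revenue covers variable cost.
Profit = P·q − TC = 437·15 − 1312 = $5243.

Produce at q = 15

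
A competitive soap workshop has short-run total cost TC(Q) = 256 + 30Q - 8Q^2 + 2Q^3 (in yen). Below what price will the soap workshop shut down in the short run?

The shutdown price is the minimum of AVC. VC = 30Q - 8Q^2 + 2Q^3, so AVC = 30 - 8Q + 2Q^2.
dAVC/dQ = -8 + 4Q = 0 gives Q = 2. min AVC = 30 - 8·2 + 2·2^2 = 22.
For P < ¥22 the firm produces nothing.

¥22 per unit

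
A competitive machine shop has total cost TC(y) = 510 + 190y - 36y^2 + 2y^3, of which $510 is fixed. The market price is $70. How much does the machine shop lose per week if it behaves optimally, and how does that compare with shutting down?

Profit = -$110 at y = 10

AVC = 190 - 36y + 2y^2; min AVC = $28 at y = 9. Since P = $70 ≥ min AVC, the firm produces.
MC = 190 - 72y + 6y^2. Setting P = MC and taking the root on the rising branch gives y* = 10.
TR = 70·10 = 700. TC = 510 + 300 = 810. Profit = 700 − 810 = -$110.
That loss of $110 beats the $510 the firm would lose by shutting down; producing recovers $400 of fixed cost.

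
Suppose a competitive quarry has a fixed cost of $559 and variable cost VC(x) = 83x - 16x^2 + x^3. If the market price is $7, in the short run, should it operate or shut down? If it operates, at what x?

Variable cost is VC = 83x - 16x^2 + x^3, so AVC = VC/x = 83 - 16x + x^2 and MC = dTC/dx = 83 - 32x + 3x^2.
AVC hits its minimum where MC = AVC, at x = 8, giving min AVC = 83 - 16·8 + 8^2 = $19.
Since P = $7 < min AVC = $19, price fails to cover variable cost at any output.
Best response: produce nothing and absorb the $559 fixed cost.

Shut down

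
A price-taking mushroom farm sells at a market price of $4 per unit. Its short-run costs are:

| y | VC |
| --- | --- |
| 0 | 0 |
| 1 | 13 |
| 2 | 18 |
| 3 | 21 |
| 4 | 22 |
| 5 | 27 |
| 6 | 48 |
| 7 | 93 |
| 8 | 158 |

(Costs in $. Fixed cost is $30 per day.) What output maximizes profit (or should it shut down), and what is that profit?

Compute π = P·y − TC at each output: y=0: -30; y=1: -39; y=2: -40; y=3: -39; y=4: -36; y=5: -37; y=6: -54; y=7: -95; y=8: -156.
Profit is highest at y = 0. Equivalently, the lowest AVC in the table is 27/5 ≈ $5.40 at y = 5, and P = $4 falls below it — price never covers variable cost, so the firm shuts down and loses only its fixed cost.

y = 0 (shut down); profit = -$30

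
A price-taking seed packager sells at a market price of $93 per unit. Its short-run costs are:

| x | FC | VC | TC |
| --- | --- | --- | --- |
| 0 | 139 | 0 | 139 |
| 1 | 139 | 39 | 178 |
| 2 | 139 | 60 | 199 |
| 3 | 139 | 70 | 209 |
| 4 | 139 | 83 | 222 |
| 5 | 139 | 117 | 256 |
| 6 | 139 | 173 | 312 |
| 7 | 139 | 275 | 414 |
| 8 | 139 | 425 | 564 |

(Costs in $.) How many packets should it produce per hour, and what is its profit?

Compute π = P·x − TC at each output: x=0: -139; x=1: -85; x=2: -13; x=3: 70; x=4: 150; x=5: 209; x=6: 246; x=7: 237; x=8: 180.
Profit is maximized at x = 6. AVC there is 173/6 = $28.83 ≤ P, so producing beats shutting down (which would give -$139).

x = 6; profit = $246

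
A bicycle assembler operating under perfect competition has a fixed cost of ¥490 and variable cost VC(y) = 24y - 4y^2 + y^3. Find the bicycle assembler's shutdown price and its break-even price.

Shutdown price = ¥20; break-even price = ¥115

AVC = 24 - 4y + y^2; minimized at y = 2, giving min AVC = ¥20. That is the shutdown price.
ATC = 490/y + 24 - 4y + y^2. Setting dATC/dy = −490/y^2 − 4 + 2y = 0 gives y = 7 (since 2·7^3 − 4·7^2 = 490).
min ATC = 490/7 + 24 − 4·7 + 7^2 = ¥115. That is the break-even price.
For ¥20 ≤ P < ¥115 the firm produces at a loss; below ¥20 it shuts down.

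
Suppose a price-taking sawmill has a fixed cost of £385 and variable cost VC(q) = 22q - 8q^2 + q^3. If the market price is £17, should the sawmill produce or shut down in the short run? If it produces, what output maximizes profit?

Strip out fixed cost: VC = 22q - 8q^2 + q^3. Then AVC = 22 - 8q + q^2 and MC = 22 - 16q + 3q^2.
AVC is minimized where dAVC/dq = -8 + 2q = 0, at q = 4; min AVC = 22 - 8·4 + 4^2 = £6.
Because £17 ≥ £6, revenue can cover variable cost; the firm operates.
Solving P = MC: 5 - 16q + 3q^2 = 0 ⇒ q = 1/3 or 5. On the upward-sloping branch, q* = 5.
Check: AVC at q = 5 is £7 ≤ P, so revenue covers variable cost.
Profit = P·q − TC = 17·5 − 420 = -£335, a loss, but smaller than the £385 fixed cost the firm would lose by shutting down.

Produce at q = 5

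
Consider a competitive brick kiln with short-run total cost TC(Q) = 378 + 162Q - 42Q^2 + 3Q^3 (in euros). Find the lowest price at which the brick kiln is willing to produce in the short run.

€15 per unit

The shutdown price is the minimum of AVC. VC = 162Q - 42Q^2 + 3Q^3, so AVC = 162 - 42Q + 3Q^2.
dAVC/dQ = -42 + 6Q = 0 gives Q = 7. min AVC = 162 - 42·7 + 3·7^2 = 15.
For P < €15 the firm produces nothing.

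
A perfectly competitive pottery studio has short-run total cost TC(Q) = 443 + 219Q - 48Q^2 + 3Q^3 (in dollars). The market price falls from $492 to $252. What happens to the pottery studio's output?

MC = 219 - 96Q + 9Q^2; the shutdown threshold is min AVC = $27 (at Q = 8).
At P = $492 ≥ min AVC, set P = MC on the rising branch: Q = 13.
At P = $252 ≥ min AVC, set P = MC: Q = 11. The firm stays open but cuts output.

Output falls from 13 to 11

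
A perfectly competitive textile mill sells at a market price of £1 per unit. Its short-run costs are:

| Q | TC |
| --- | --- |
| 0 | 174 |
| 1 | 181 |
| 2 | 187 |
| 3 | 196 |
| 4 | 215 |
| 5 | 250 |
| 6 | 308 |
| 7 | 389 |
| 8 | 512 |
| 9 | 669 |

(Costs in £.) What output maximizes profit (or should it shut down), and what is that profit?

Q = 0 (shut down); profit = -£174

Compute π = P·Q − TC at each output: Q=0: -174; Q=1: -180; Q=2: -185; Q=3: -193; Q=4: -211; Q=5: -245; Q=6: -302; Q=7: -382; Q=8: -504; Q=9: -660.
Profit is highest at Q = 0. Equivalently, the lowest AVC in the table is 13/2 ≈ £6.50 at Q = 2, and P = £1 falls below it — price never covers variable cost, so the firm shuts down and loses only its fixed cost.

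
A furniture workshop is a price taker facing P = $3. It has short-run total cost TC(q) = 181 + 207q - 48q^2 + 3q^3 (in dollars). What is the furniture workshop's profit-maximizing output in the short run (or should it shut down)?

Variable cost is VC = 207q - 48q^2 + 3q^3, so AVC = VC/q = 207 - 48q + 3q^2 and MC = dTC/dq = 207 - 96q + 9q^2.
AVC is minimized where dAVC/dq = -48 + 6q = 0, at q = 8; min AVC = 207 - 48·8 + 3·8^2 = $15.
P = $3 lies below min AVC = $15; no output level covers variable cost.
Best response: produce nothing and absorb the $181 fixed cost.

Shut down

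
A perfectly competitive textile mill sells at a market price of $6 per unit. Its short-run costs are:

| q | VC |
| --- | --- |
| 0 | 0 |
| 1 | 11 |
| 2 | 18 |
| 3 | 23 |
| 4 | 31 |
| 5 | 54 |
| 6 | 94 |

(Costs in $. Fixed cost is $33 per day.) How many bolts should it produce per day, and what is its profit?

q = 0 (shut down); profit = -$33

Tabulate TR − TC: q=0: -33; q=1: -38; q=2: -39; q=3: -38; q=4: -40; q=5: -57; q=6: -91.
Profit is highest at q = 0. Equivalently, the lowest AVC in the table is 23/3 ≈ $7.67 at q = 3, and P = $6 falls below it — price never covers variable cost, so the firm shuts down and loses only its fixed cost.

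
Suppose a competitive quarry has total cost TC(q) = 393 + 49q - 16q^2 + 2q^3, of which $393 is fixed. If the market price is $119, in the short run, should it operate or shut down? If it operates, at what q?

From TC, MC = TC'(q) = 49 - 32q + 6q^2 and AVC = VC/q = 49 - 16q + 2q^2.
AVC is minimized where dAVC/dq = -16 + 4q = 0, at q = 4; min AVC = 49 - 16·4 + 2·4^2 = $17.
P = $119 exceeds min AVC = $17, so the firm stays open.
Solving P = MC: -70 - 32q + 6q^2 = 0 ⇒ q = -5/3 or 7. On the upward-sloping branch, q* = 7.
Check: AVC at q = 7 is $35 ≤ P, so revenue covers variable cost.
Profit = P·q − TC = 119·7 − 638 = $195.

Produce at q = 7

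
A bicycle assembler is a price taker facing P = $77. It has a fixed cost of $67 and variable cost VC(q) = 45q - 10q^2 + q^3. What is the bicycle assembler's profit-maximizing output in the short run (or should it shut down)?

Produce at q = 8

Variable cost is VC = 45q - 10q^2 + q^3, so AVC = VC/q = 45 - 10q + q^2 and MC = dTC/dq = 45 - 20q + 3q^2.
AVC hits its minimum where MC = AVC, at q = 5, giving min AVC = 45 - 10·5 + 5^2 = $20.
Since P = $77 ≥ min AVC = $20, price covers variable cost and the firm should produce.
P = MC gives -32 - 20q + 3q^2 = 0, with roots -4/3 and 8. Take the larger (rising MC): q* = 8.
Check: AVC at q = 8 is $29 ≤ P, so revenue covers variable cost.
Profit = P·q − TC = 77·8 − 299 = $317.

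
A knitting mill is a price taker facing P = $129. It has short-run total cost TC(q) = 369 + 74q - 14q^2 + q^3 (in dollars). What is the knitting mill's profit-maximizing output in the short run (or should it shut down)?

Strip out fixed cost: VC = 74q - 14q^2 + q^3. Then AVC = 74 - 14q + q^2 and MC = 74 - 28q + 3q^2.
The AVC parabola has its vertex at q = 14/2 = 7, where AVC = 74 - 14·7 + 7^2 = $25.
Because $129 ≥ $25, revenue can cover variable cost; the firm operates.
Solving P = MC: -55 - 28q + 3q^2 = 0 ⇒ q = -5/3 or 11. On the upward-sloping branch, q* = 11.
Check: AVC at q = 11 is $41 ≤ P, so revenue covers variable cost.
Profit = P·q − TC = 129·11 − 820 = $599.

Produce at q = 11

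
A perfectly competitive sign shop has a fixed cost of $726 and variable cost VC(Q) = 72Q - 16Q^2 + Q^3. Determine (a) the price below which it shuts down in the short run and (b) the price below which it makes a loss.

Shutdown price = min AVC. AVC = 72 - 16Q + Q^2, with vertex at Q = 8 and minimum $8.
ATC = 726/Q + 72 - 16Q + Q^2. Setting dATC/dQ = −726/Q^2 − 16 + 2Q = 0 gives Q = 11 (since 2·11^3 − 16·11^2 = 726).
min ATC = 726/11 + 72 − 16·11 + 11^2 = $83. That is the break-even price.
Between these two prices the firm operates at a loss; above $83 it earns a profit.

Shutdown price = $8; break-even price = $83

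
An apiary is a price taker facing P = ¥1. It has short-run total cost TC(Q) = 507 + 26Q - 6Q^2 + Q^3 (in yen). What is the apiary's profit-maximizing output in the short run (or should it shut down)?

From TC, MC = TC'(Q) = 26 - 12Q + 3Q^2 and AVC = VC/Q = 26 - 6Q + Q^2.
AVC is minimized where dAVC/dQ = -6 + 2Q = 0, at Q = 3; min AVC = 26 - 6·3 + 3^2 = ¥17.
With P < min AVC (¥1 < ¥17), every unit sold adds to the loss.
Shutting down limits the loss to fixed cost, ¥507.

Shut down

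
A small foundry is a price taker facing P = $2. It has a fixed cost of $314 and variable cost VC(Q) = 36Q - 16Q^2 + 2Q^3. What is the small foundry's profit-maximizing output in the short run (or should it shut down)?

Variable cost is VC = 36Q - 16Q^2 + 2Q^3, so AVC = VC/Q = 36 - 16Q + 2Q^2 and MC = dTC/dQ = 36 - 32Q + 6Q^2.
AVC hits its minimum where MC = AVC, at Q = 4, giving min AVC = 36 - 16·4 + 2·4^2 = $4.
P = $2 lies below min AVC = $4; no output level covers variable cost.
Best response: produce nothing and absorb the $314 fixed cost.

Shut down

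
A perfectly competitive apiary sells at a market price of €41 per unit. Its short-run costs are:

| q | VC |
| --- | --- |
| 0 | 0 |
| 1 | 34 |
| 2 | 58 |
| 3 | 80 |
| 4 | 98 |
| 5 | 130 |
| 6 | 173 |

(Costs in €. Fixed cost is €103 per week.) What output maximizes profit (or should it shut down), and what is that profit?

q = 5; profit = -€28

Profit at each row (π = 41q − TC): q=0: -103; q=1: -96; q=2: -79; q=3: -60; q=4: -37; q=5: -28; q=6: -30.
Profit is maximized at q = 5. AVC there is 130/5 = €26 ≤ P, so producing beats shutting down (which would give -€103).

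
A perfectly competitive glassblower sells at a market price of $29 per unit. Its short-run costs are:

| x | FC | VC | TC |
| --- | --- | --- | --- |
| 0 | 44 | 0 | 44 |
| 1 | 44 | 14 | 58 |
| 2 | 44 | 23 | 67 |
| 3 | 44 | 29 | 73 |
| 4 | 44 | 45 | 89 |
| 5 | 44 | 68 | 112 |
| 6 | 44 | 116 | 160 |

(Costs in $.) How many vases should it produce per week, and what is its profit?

x = 5; profit = $33

Tabulate TR − TC: x=0: -44; x=1: -29; x=2: -9; x=3: 14; x=4: 27; x=5: 33; x=6: 14.
Profit is maximized at x = 5. AVC there is 68/5 = $13.60 ≤ P, so producing beats shutting down (which would give -$44).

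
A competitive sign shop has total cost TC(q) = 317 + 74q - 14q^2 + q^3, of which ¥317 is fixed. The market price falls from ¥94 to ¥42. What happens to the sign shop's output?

Output falls from 10 to 8

MC = 74 - 28q + 3q^2; the shutdown threshold is min AVC = ¥25 (at q = 7).
At P = ¥94 ≥ min AVC, set P = MC on the rising branch: q = 10.
At P = ¥42 ≥ min AVC, set P = MC: q = 8. The firm stays open but cuts output.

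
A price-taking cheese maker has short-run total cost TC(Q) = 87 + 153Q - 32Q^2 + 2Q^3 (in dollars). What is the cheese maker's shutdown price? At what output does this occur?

Short-run supply begins at min AVC. From VC = 153Q - 32Q^2 + 2Q^3, AVC = 153 - 32Q + 2Q^2.
At the minimum of AVC, MC = AVC. MC = 153 - 64Q + 6Q^2; setting MC = AVC gives 4Q^2 - 32Q = 0, so Q = 8. min AVC = 25.
For P < $25 the firm produces nothing.

$25 per unit, at Q = 8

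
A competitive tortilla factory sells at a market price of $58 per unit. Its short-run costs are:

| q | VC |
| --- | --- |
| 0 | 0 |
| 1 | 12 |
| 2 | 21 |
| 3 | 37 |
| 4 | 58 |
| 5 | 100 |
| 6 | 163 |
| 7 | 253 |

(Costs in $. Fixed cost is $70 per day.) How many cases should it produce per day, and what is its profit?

Compute π = P·q − TC at each output: q=0: -70; q=1: -24; q=2: 25; q=3: 67; q=4: 104; q=5: 120; q=6: 115; q=7: 83.
Profit is maximized at q = 5. AVC there is 100/5 = $20 ≤ P, so producing beats shutting down (which would give -$70).

q = 5; profit = $120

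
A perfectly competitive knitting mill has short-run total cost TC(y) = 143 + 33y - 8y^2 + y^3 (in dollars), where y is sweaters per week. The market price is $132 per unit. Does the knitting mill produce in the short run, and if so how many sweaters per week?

Produce at y = 9

Variable cost is VC = 33y - 8y^2 + y^3, so AVC = VC/y = 33 - 8y + y^2 and MC = dTC/dy = 33 - 16y + 3y^2.
The AVC parabola has its vertex at y = 8/2 = 4, where AVC = 33 - 8·4 + 4^2 = $17.
Since P = $132 ≥ min AVC = $17, price covers variable cost and the firm should produce.
Set P = MC: 132 = 33 - 16y + 3y^2 → -99 - 16y + 3y^2 = 0. The roots are y = -11/3 and y = 9; the profit-maximizing output is on the rising part of MC, so y* = 9.
Check: AVC at y = 9 is $42 ≤ P, so revenue covers variable cost.
Profit = P·y − TC = 132·9 − 521 = $667.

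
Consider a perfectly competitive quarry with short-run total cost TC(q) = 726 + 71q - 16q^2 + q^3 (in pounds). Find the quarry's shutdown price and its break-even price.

AVC = 71 - 16q + q^2; minimized at q = 8, giving min AVC = £7. That is the shutdown price.
ATC = 726/q + 71 - 16q + q^2. Setting dATC/dq = −726/q^2 − 16 + 2q = 0 gives q = 11 (since 2·11^3 − 16·11^2 = 726).
min ATC = 726/11 + 71 − 16·11 + 11^2 = £82. That is the break-even price.
Between these two prices the firm operates at a loss; above £82 it earns a profit.

Shutdown price = £7; break-even price = £82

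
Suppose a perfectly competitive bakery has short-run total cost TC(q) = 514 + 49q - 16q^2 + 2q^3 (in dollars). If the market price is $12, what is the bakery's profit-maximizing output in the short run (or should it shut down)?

Variable cost is VC = 49q - 16q^2 + 2q^3, so AVC = VC/q = 49 - 16q + 2q^2 and MC = dTC/dq = 49 - 32q + 6q^2.
AVC hits its minimum where MC = AVC, at q = 4, giving min AVC = 49 - 16·4 + 2·4^2 = $17.
With P < min AVC ($12 < $17), every unit sold adds to the loss.
Shutting down limits the loss to fixed cost, $514.

Shut down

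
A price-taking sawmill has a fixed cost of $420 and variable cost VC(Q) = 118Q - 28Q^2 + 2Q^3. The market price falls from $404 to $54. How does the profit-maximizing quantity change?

AVC = 118 - 28Q + 2Q^2, minimized at Q = 7 where min AVC = $20. MC = 118 - 56Q + 6Q^2.
At P = $404 ≥ min AVC, set P = MC on the rising branch: Q = 13.
At P = $54 ≥ min AVC, set P = MC: Q = 8. The firm stays open but cuts output.

Output falls from 13 to 8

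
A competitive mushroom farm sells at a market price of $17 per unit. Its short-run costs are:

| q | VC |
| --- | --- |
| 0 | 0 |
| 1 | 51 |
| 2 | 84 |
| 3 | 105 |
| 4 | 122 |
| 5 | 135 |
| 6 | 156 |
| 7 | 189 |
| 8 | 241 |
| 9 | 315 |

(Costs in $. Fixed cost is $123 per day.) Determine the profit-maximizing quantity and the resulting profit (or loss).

Profit at each row (π = 17q − TC): q=0: -123; q=1: -157; q=2: -173; q=3: -177; q=4: -177; q=5: -173; q=6: -177; q=7: -193; q=8: -228; q=9: -285.
Profit is highest at q = 0. Equivalently, the lowest AVC in the table is 156/6 ≈ $26 at q = 6, and P = $17 falls below it — price never covers variable cost, so the firm shuts down and loses only its fixed cost.

q = 0 (shut down); profit = -$123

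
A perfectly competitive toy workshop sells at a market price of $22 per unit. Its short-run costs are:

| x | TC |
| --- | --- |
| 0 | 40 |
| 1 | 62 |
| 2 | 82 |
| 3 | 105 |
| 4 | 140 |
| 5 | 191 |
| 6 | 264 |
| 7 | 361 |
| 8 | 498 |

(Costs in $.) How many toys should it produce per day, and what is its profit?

Profit at each row (π = 22x − TC): x=0: -40; x=1: -40; x=2: -38; x=3: -39; x=4: -52; x=5: -81; x=6: -132; x=7: -207; x=8: -322.
Profit is maximized at x = 2. AVC there is 42/2 = $21 ≤ P, so producing beats shutting down (which would give -$40).

x = 2; profit = -$38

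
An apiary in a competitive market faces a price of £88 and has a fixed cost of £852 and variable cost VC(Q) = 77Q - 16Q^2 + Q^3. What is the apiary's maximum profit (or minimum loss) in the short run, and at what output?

Profit = -£126 at Q = 11

AVC = 77 - 16Q + Q^2 has its minimum £13 at Q = 8; price £88 clears that bar, so the firm operates.
MC = 77 - 32Q + 3Q^2. Setting P = MC and taking the root on the rising branch gives Q* = 11.
TR = 88·11 = 968. TC = 852 + 242 = 1094. Profit = 968 − 1094 = -£126.
That loss of £126 beats the £852 the firm would lose by shutting down; producing recovers £726 of fixed cost.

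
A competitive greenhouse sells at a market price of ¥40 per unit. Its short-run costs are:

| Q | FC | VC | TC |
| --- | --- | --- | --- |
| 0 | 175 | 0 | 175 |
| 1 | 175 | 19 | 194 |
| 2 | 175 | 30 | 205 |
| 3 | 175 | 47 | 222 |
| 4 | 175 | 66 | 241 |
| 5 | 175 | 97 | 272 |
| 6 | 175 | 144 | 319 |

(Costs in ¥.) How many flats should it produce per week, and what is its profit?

Compute π = P·Q − TC at each output: Q=0: -175; Q=1: -154; Q=2: -125; Q=3: -102; Q=4: -81; Q=5: -72; Q=6: -79.
Profit is maximized at Q = 5. AVC there is 97/5 = ¥19.40 ≤ P, so producing beats shutting down (which would give -¥175).

Q = 5; profit = -¥72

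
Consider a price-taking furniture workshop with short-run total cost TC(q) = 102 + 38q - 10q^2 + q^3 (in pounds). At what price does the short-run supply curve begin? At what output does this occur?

The firm shuts down when price falls below the minimum of average variable cost. AVC = VC/q = 38 - 10q + q^2.
At the minimum of AVC, MC = AVC. MC = 38 - 20q + 3q^2; setting MC = AVC gives 2q^2 - 10q = 0, so q = 5. min AVC = 13.
So the shutdown price is £13.

£13 per unit, at q = 5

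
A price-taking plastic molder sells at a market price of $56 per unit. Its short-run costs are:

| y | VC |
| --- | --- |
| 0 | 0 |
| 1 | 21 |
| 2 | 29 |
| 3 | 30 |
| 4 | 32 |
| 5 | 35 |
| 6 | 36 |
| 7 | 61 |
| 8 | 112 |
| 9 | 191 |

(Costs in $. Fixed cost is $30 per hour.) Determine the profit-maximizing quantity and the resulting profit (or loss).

y = 8; profit = $306

Tabulate TR − TC: y=0: -30; y=1: 5; y=2: 53; y=3: 108; y=4: 162; y=5: 215; y=6: 270; y=7: 301; y=8: 306; y=9: 283.
Profit is maximized at y = 8. AVC there is 112/8 = $14 ≤ P, so producing beats shutting down (which would give -$30).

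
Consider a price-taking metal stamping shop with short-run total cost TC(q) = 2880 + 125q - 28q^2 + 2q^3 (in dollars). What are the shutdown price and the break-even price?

Shutdown price = min AVC. AVC = 125 - 28q + 2q^2, with vertex at q = 7 and minimum $27.
ATC = 2880/q + 125 - 28q + 2q^2. Setting dATC/dq = −2880/q^2 − 28 + 4q = 0 gives q = 12 (since 4·12^3 − 28·12^2 = 2880).
min ATC = 2880/12 + 125 − 28·12 + 2·12^2 = $317. That is the break-even price.
For $27 ≤ P < $317 the firm produces at a loss; below $27 it shuts down.

Shutdown price = $27; break-even price = $317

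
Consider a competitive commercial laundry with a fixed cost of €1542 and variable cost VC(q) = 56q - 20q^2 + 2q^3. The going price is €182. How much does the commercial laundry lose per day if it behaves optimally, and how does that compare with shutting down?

Profit = -€246 at q = 9

AVC = 56 - 20q + 2q^2; min AVC = €6 at q = 5. Since P = €182 ≥ min AVC, the firm produces.
With MC = 56 - 40q + 6q^2, P = MC on the upward-sloping part at q* = 9.
TR = 182·9 = 1638. TC = 1542 + 342 = 1884. Profit = 1638 − 1884 = -€246.
By producing, the firm covers all variable cost plus €1296 of fixed cost; shutting down would lose the full €1542.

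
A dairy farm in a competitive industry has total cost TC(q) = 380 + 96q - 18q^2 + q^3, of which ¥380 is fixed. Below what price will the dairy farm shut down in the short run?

The shutdown price is the minimum of AVC. VC = 96q - 18q^2 + q^3, so AVC = 96 - 18q + q^2.
At the minimum of AVC, MC = AVC. MC = 96 - 36q + 3q^2; setting MC = AVC gives 2q^2 - 18q = 0, so q = 9. min AVC = 15.
The firm shuts down for any P below ¥15.

¥15 per unit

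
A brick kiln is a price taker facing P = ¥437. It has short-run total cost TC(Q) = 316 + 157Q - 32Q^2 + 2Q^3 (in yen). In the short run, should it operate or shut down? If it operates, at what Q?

From TC, MC = TC'(Q) = 157 - 64Q + 6Q^2 and AVC = VC/Q = 157 - 32Q + 2Q^2.
AVC hits its minimum where MC = AVC, at Q = 8, giving min AVC = 157 - 32·8 + 2·8^2 = ¥29.
Because ¥437 ≥ ¥29, revenue can cover variable cost; the firm operates.
Set P = MC: 437 = 157 - 64Q + 6Q^2 → -280 - 64Q + 6Q^2 = 0. The roots are Q = -10/3 and Q = 14; the profit-maximizing output is on the rising part of MC, so Q* = 14.
Check: AVC at Q = 14 is ¥101 ≤ P, so revenue covers variable cost.
Profit = P·Q − TC = 437·14 − 1730 = ¥4388.

Produce at Q = 14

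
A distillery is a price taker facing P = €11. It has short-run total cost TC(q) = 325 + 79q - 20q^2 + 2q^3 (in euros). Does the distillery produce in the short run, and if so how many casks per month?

Shut down

Strip out fixed cost: VC = 79q - 20q^2 + 2q^3. Then AVC = 79 - 20q + 2q^2 and MC = 79 - 40q + 6q^2.
The AVC parabola has its vertex at q = 20/4 = 5, where AVC = 79 - 20·5 + 2·5^2 = €29.
P = €11 lies below min AVC = €29; no output level covers variable cost.
Best response: produce nothing and absorb the €325 fixed cost.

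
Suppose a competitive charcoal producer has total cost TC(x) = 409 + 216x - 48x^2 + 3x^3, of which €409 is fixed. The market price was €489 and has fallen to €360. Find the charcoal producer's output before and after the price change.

MC = 216 - 96x + 9x^2; the shutdown threshold is min AVC = €24 (at x = 8).
At P = €489 ≥ min AVC, set P = MC on the rising branch: x = 13.
At P = €360 ≥ min AVC, set P = MC: x = 12. The firm stays open but cuts output.

Output falls from 13 to 12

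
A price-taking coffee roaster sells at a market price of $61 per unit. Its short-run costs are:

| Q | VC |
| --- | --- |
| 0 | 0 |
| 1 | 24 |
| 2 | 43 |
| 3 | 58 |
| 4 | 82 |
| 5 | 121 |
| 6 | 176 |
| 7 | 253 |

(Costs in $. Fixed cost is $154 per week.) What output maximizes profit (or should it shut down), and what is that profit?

Tabulate TR − TC: Q=0: -154; Q=1: -117; Q=2: -75; Q=3: -29; Q=4: 8; Q=5: 30; Q=6: 36; Q=7: 20.
Profit is maximized at Q = 6. AVC there is 176/6 = $29.33 ≤ P, so producing beats shutting down (which would give -$154).

Q = 6; profit = $36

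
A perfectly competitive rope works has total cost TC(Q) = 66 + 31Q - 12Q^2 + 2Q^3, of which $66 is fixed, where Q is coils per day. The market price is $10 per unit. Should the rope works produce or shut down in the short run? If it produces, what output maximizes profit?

From TC, MC = TC'(Q) = 31 - 24Q + 6Q^2 and AVC = VC/Q = 31 - 12Q + 2Q^2.
AVC hits its minimum where MC = AVC, at Q = 3, giving min AVC = 31 - 12·3 + 2·3^2 = $13.
Since P = $10 < min AVC = $13, price fails to cover variable cost at any output.
Shutting down limits the loss to fixed cost, $66.

Shut down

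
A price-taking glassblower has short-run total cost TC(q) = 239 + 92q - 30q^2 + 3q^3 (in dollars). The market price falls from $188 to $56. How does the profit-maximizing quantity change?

AVC = 92 - 30q + 3q^2, minimized at q = 5 where min AVC = $17. MC = 92 - 60q + 9q^2.
With P = $188 above the shutdown price, P = MC gives q = 8.
At P = $56 ≥ min AVC, set P = MC: q = 6. The firm stays open but cuts output.

Output falls from 8 to 6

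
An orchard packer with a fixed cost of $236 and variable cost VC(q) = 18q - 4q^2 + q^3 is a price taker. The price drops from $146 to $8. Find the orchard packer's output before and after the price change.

AVC = 18 - 4q + q^2, minimized at q = 2 where min AVC = $14. MC = 18 - 8q + 3q^2.
At P = $146 ≥ min AVC, set P = MC on the rising branch: q = 8.
At P = $8 < min AVC = $14, price no longer covers variable cost at any output, so the firm shuts down: q = 0.

Output falls from 8 to 0 (the firm shuts down)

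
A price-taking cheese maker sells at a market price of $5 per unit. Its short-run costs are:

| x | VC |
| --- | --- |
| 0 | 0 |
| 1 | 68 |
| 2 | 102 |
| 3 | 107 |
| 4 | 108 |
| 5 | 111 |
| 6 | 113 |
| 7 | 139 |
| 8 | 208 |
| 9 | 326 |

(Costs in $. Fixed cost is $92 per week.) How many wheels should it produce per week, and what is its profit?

Profit at each row (π = 5x − TC): x=0: -92; x=1: -155; x=2: -184; x=3: -184; x=4: -180; x=5: -178; x=6: -175; x=7: -196; x=8: -260; x=9: -373.
Profit is highest at x = 0. Equivalently, the lowest AVC in the table is 113/6 ≈ $18.83 at x = 6, and P = $5 falls below it — price never covers variable cost, so the firm shuts down and loses only its fixed cost.

x = 0 (shut down); profit = -$92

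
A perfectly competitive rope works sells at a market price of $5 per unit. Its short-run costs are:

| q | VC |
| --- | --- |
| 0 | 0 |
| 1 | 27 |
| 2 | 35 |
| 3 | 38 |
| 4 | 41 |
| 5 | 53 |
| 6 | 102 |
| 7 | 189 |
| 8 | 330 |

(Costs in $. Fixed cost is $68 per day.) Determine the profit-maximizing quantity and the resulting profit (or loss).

q = 0 (shut down); profit = -$68

Compute π = P·q − TC at each output: q=0: -68; q=1: -90; q=2: -93; q=3: -91; q=4: -89; q=5: -96; q=6: -140; q=7: -222; q=8: -358.
Profit is highest at q = 0. Equivalently, the lowest AVC in the table is 41/4 ≈ $10.25 at q = 4, and P = $5 falls below it — price never covers variable cost, so the firm shuts down and loses only its fixed cost.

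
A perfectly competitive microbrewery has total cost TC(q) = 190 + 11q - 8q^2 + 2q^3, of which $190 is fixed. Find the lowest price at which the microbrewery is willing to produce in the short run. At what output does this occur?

The shutdown price is the minimum of AVC. VC = 11q - 8q^2 + 2q^3, so AVC = 11 - 8q + 2q^2.
dAVC/dq = -8 + 4q = 0 gives q = 2. min AVC = 11 - 8·2 + 2·2^2 = 3.
So the shutdown price is $3.

$3 per unit, at q = 2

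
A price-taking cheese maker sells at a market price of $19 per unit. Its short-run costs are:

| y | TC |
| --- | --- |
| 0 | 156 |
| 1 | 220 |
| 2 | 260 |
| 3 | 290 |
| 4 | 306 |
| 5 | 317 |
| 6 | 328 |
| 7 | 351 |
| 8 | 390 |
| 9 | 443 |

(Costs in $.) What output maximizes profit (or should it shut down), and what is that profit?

y = 0 (shut down); profit = -$156

Tabulate TR − TC: y=0: -156; y=1: -201; y=2: -222; y=3: -233; y=4: -230; y=5: -222; y=6: -214; y=7: -218; y=8: -238; y=9: -272.
Profit is highest at y = 0. Equivalently, the lowest AVC in the table is 195/7 ≈ $27.86 at y = 7, and P = $19 falls below it — price never covers variable cost, so the firm shuts down and loses only its fixed cost.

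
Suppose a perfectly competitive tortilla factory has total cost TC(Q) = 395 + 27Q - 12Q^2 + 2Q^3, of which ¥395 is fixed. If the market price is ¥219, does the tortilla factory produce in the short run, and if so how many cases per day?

Produce at Q = 8

Variable cost is VC = 27Q - 12Q^2 + 2Q^3, so AVC = VC/Q = 27 - 12Q + 2Q^2 and MC = dTC/dQ = 27 - 24Q + 6Q^2.
The AVC parabola has its vertex at Q = 12/4 = 3, where AVC = 27 - 12·3 + 2·3^2 = ¥9.
Because ¥219 ≥ ¥9, revenue can cover variable cost; the firm operates.
Set P = MC: 219 = 27 - 24Q + 6Q^2 → -192 - 24Q + 6Q^2 = 0. The roots are Q = -4 and Q = 8; the profit-maximizing output is on the rising part of MC, so Q* = 8.
Check: AVC at Q = 8 is ¥59 ≤ P, so revenue covers variable cost.
Profit = P·Q − TC = 219·8 − 867 = ¥885.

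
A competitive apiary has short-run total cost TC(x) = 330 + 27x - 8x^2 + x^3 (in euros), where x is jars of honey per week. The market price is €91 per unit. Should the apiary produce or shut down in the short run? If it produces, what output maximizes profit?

Produce at x = 8

From TC, MC = TC'(x) = 27 - 16x + 3x^2 and AVC = VC/x = 27 - 8x + x^2.
The AVC parabola has its vertex at x = 8/2 = 4, where AVC = 27 - 8·4 + 4^2 = €11.
Because €91 ≥ €11, revenue can cover variable cost; the firm operates.
Solving P = MC: -64 - 16x + 3x^2 = 0 ⇒ x = -8/3 or 8. On the upward-sloping branch, x* = 8.
Check: AVC at x = 8 is €27 ≤ P, so revenue covers variable cost.
Profit = P·x − TC = 91·8 − 546 = €182.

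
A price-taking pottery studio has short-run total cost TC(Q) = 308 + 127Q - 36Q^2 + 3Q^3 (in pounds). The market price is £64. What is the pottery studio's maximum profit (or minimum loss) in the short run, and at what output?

Profit = -£14 at Q = 7

AVC = 127 - 36Q + 3Q^2; min AVC = £19 at Q = 6. Since P = £64 ≥ min AVC, the firm produces.
MC = 127 - 72Q + 9Q^2. Setting P = MC and taking the root on the rising branch gives Q* = 7.
TR = 64·7 = 448. TC = 308 + 154 = 462. Profit = 448 − 462 = -£14.
Shutting down would mean losing the fixed cost of £308, so operating at a loss of £14 is better by £294.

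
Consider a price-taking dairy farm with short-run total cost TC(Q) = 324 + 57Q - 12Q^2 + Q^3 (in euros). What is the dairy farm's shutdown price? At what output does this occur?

Short-run supply begins at min AVC. From VC = 57Q - 12Q^2 + Q^3, AVC = 57 - 12Q + Q^2.
dAVC/dQ = -12 + 2Q = 0 gives Q = 6. min AVC = 57 - 12·6 + 6^2 = 21.
The firm shuts down for any P below €21.

€21 per unit, at Q = 6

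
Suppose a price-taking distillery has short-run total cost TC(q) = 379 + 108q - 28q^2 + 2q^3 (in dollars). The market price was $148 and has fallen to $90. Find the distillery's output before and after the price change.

Output falls from 10 to 9

AVC = 108 - 28q + 2q^2, minimized at q = 7 where min AVC = $10. MC = 108 - 56q + 6q^2.
At P = $148 ≥ min AVC, set P = MC on the rising branch: q = 10.
At P = $90 ≥ min AVC, set P = MC: q = 9. The firm stays open but cuts output.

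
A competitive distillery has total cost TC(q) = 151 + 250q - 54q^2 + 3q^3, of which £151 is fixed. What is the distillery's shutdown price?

£7 per unit

Short-run supply begins at min AVC. From VC = 250q - 54q^2 + 3q^3, AVC = 250 - 54q + 3q^2.
dAVC/dq = -54 + 6q = 0 gives q = 9. min AVC = 250 - 54·9 + 3·9^2 = 7.
So the shutdown price is £7.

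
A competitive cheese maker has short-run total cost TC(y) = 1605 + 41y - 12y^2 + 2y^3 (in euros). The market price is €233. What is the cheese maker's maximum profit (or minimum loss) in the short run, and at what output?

Profit = -€325 at y = 8

AVC = 41 - 12y + 2y^2 has its minimum €23 at y = 3; price €233 clears that bar, so the firm operates.
With MC = 41 - 24y + 6y^2, P = MC on the upward-sloping part at y* = 8.
TR = 233·8 = 1864. TC = 1605 + 584 = 2189. Profit = 1864 − 2189 = -€325.
Shutting down would mean losing the fixed cost of €1605, so operating at a loss of €325 is better by €1280.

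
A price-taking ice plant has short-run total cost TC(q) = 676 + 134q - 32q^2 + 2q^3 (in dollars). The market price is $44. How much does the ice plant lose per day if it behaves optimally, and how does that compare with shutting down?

AVC = 134 - 32q + 2q^2; min AVC = $6 at q = 8. Since P = $44 ≥ min AVC, the firm produces.
With MC = 134 - 64q + 6q^2, P = MC on the upward-sloping part at q* = 9.
TR = 44·9 = 396. TC = 676 + 72 = 748. Profit = 396 − 748 = -$352.
That loss of $352 beats the $676 the firm would lose by shutting down; producing recovers $324 of fixed cost.

Profit = -$352 at q = 9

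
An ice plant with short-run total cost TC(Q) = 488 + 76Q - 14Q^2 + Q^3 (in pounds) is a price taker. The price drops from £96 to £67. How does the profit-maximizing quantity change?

Output falls from 10 to 9

MC = 76 - 28Q + 3Q^2; the shutdown threshold is min AVC = £27 (at Q = 7).
With P = £96 above the shutdown price, P = MC gives Q = 10.
At P = £67 ≥ min AVC, set P = MC: Q = 9. The firm stays open but cuts output.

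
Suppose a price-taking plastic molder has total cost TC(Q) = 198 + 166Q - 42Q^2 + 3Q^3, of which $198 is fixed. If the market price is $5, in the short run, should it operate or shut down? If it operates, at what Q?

From TC, MC = TC'(Q) = 166 - 84Q + 9Q^2 and AVC = VC/Q = 166 - 42Q + 3Q^2.
AVC hits its minimum where MC = AVC, at Q = 7, giving min AVC = 166 - 42·7 + 3·7^2 = $19.
P = $5 lies below min AVC = $19; no output level covers variable cost.
Best response: produce nothing and absorb the $198 fixed cost.

Shut down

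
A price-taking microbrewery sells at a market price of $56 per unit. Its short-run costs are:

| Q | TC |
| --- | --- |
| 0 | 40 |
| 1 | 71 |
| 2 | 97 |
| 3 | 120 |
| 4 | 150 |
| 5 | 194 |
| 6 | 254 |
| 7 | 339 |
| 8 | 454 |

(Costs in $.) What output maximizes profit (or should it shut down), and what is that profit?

Compute π = P·Q − TC at each output: Q=0: -40; Q=1: -15; Q=2: 15; Q=3: 48; Q=4: 74; Q=5: 86; Q=6: 82; Q=7: 53; Q=8: -6.
Profit is maximized at Q = 5. AVC there is 154/5 = $30.80 ≤ P, so producing beats shutting down (which would give -$40).

Q = 5; profit = $86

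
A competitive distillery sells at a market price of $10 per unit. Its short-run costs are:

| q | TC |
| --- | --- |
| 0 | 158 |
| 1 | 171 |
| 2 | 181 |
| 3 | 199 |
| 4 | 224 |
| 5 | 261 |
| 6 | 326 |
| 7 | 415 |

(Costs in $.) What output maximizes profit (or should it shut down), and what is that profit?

Tabulate TR − TC: q=0: -158; q=1: -161; q=2: -161; q=3: -169; q=4: -184; q=5: -211; q=6: -266; q=7: -345.
Profit is highest at q = 0. Equivalently, the lowest AVC in the table is 23/2 ≈ $11.50 at q = 2, and P = $10 falls below it — price never covers variable cost, so the firm shuts down and loses only its fixed cost.

q = 0 (shut down); profit = -$158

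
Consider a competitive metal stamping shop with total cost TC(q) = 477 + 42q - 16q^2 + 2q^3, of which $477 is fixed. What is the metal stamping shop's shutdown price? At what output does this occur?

$10 per unit, at q = 4

The firm shuts down when price falls below the minimum of average variable cost. AVC = VC/q = 42 - 16q + 2q^2.
dAVC/dq = -16 + 4q = 0 gives q = 4. min AVC = 42 - 16·4 + 2·4^2 = 10.
For P < $10 the firm produces nothing.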